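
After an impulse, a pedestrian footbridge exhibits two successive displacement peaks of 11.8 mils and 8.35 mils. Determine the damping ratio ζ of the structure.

0.0550

Logarithmic decrement δ = (1/n)·ln(x₀/x_n) = (1/1)·ln(11.8/8.35) = (1/1)·ln(1.413) = 0.3458.
ζ = δ/√(4π² + δ²) = 0.3458/√(39.48 + 0.120) = 0.3458/6.293 = 0.05496.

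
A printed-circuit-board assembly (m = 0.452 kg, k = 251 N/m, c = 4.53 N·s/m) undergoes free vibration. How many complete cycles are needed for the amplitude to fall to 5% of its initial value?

ζ = c/(2√(km)) = 4.53/(2√(251 × 0.452)) = 4.53/21.30 = 0.2126.
Logarithmic decrement δ = 2πζ/√(1 − ζ²) = 2π × 0.2126/√(1 − 0.0452) = 1.367.
x_n/x₀ = e^(−nδ) ≤ 0.05; take ln: n ≥ ln(1/0.05)/δ = 2.996/1.367 = 2.191.
So 3 complete cycles are required.

3 cycles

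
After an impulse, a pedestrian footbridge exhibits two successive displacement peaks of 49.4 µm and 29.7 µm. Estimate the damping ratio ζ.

0.0807

Logarithmic decrement δ = (1/n)·ln(x₀/x_n) = (1/1)·ln(49.4/29.7) = (1/1)·ln(1.663) = 0.5088.
ζ = δ/√(4π² + δ²) = 0.5088/√(39.48 + 0.259) = 0.5088/6.304 = 0.08071.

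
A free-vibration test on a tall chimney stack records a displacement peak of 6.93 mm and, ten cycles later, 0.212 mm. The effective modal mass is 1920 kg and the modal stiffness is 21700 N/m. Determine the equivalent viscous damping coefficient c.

Logarithmic decrement δ = (1/n)·ln(x₀/x_n) = (1/10)·ln(6.93/0.212) = (1/10)·ln(32.69) = 0.3487.
ζ = δ/√(4π² + δ²) = 0.3487/√(39.48 + 0.122) = 0.3487/6.293 = 0.05541.
c = ζ · 2√(km) = 0.05541 × 2√(21700 × 1920) = 0.05541 × 12910 = 715.3 N·s/m.

715 N·s/m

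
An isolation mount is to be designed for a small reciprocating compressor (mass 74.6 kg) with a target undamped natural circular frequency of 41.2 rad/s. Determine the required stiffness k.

127000 N/m

k = m·ω_n² = 74.6 × 41.20² = 74.6 × 1697 = 126600 N/m.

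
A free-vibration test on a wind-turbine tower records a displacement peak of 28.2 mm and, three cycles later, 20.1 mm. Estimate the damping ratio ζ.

Logarithmic decrement δ = (1/n)·ln(x₀/x_n) = (1/3)·ln(28.2/20.1) = (1/3)·ln(1.403) = 0.1129.
ζ = δ/√(4π² + δ²) = 0.1129/√(39.48 + 0.0127) = 0.1129/6.284 = 0.01796.

0.0180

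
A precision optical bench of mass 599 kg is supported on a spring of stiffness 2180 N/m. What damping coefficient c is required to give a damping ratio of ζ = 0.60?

1370 N·s/m

c_c = 2√(k·m) = 2√(2180 × 599) = 2285 N·s/m.
c = ζ·c_c = 0.60 × 2285 = 1371 N·s/m.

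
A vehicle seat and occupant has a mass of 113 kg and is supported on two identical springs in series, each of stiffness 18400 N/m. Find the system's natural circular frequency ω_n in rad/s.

Series springs: 1/k_eq = 2/18400, so k_eq = 18400/2 = 9200 N/m.
ω_n = √(k_eq/m) = √(9200/113) = √81.42 = 9.023 rad/s.

9.02 rad/s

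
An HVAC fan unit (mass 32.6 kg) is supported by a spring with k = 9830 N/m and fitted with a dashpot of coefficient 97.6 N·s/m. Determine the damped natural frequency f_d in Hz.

2.75 Hz

ω_n = √(k/m) = √(9830/32.6) = 17.36 rad/s.
Critical damping c_c = 2√(k·m) = 2√(9830 × 32.6) = 1132 N·s/m, so ζ = c/c_c = 97.6/1132 = 0.08621.
ω_d = ω_n√(1 − ζ²) = 17.36 × √(1 − 0.00743) = 17.30 rad/s.
f_d = ω_d/(2π) = 2.753 Hz.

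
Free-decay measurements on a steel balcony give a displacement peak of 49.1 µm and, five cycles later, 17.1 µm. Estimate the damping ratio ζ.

0.0336

Logarithmic decrement δ = (1/n)·ln(x₀/x_n) = (1/5)·ln(49.1/17.1) = (1/5)·ln(2.871) = 0.2110.
ζ = δ/√(4π² + δ²) = 0.2110/√(39.48 + 0.0445) = 0.2110/6.287 = 0.03356.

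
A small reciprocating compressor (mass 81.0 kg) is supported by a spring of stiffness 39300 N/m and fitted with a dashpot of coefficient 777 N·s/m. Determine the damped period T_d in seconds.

0.292 s

ω_n = √(k/m) = √(39300/81.0) = 22.03 rad/s.
Critical damping c_c = 2√(k·m) = 2√(39300 × 81.0) = 3568 N·s/m, so ζ = c/c_c = 777/3568 = 0.2177.
ω_d = ω_n√(1 − ζ²) = 22.03 × √(1 − 0.0474) = 21.50 rad/s.
T_d = 2π/ω_d = 0.2923 s.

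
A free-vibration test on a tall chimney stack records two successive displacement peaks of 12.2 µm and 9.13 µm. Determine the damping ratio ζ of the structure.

0.0461

Logarithmic decrement δ = (1/n)·ln(x₀/x_n) = (1/1)·ln(12.2/9.13) = (1/1)·ln(1.336) = 0.2899.
ζ = δ/√(4π² + δ²) = 0.2899/√(39.48 + 0.0840) = 0.2899/6.290 = 0.04609.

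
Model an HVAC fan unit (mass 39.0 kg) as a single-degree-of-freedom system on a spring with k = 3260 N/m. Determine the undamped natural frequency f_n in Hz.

1.46 Hz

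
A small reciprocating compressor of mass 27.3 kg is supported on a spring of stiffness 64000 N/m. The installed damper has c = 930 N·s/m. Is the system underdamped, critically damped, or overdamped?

underdamped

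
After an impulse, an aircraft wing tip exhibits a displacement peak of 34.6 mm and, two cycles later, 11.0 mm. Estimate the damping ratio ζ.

Logarithmic decrement δ = (1/n)·ln(x₀/x_n) = (1/2)·ln(34.6/11.0) = (1/2)·ln(3.145) = 0.5730.
ζ = δ/√(4π² + δ²) = 0.5730/√(39.48 + 0.328) = 0.5730/6.309 = 0.09082.

0.0908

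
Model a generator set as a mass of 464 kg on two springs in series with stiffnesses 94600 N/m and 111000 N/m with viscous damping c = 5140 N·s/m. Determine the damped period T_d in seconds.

0.705 s

Series springs: 1/k_eq = 1/94600 + 1/111000 = 1.958×10^-5, so k_eq = 51070 N/m.
ω_n = √(k_eq/m) = √(51070/464) = 10.49 rad/s.
Critical damping c_c = 2√(k_eq·m) = 2√(51070 × 464) = 9736 N·s/m, so ζ = c/c_c = 5140/9736 = 0.5279.
ω_d = ω_n√(1 − ζ²) = 10.49 × √(1 − 0.279) = 8.910 rad/s.
T_d = 2π/ω_d = 0.7052 s.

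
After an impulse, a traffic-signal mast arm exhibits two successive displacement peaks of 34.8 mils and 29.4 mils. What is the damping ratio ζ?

0.0268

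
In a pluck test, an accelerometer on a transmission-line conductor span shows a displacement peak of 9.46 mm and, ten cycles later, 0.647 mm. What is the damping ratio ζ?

0.0427

Logarithmic decrement δ = (1/n)·ln(x₀/x_n) = (1/10)·ln(9.46/0.647) = (1/10)·ln(14.62) = 0.2682.
ζ = δ/√(4π² + δ²) = 0.2682/√(39.48 + 0.0720) = 0.2682/6.289 = 0.04265.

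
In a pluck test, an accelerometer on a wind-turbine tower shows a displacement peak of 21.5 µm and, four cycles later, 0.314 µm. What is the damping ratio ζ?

0.166

Logarithmic decrement δ = (1/n)·ln(x₀/x_n) = (1/4)·ln(21.5/0.314) = (1/4)·ln(68.47) = 1.057.
ζ = δ/√(4π² + δ²) = 1.057/√(39.48 + 1.12) = 1.057/6.371 = 0.1658.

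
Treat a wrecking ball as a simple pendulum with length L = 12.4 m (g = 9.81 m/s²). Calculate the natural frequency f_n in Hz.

For a simple pendulum ω_n = √(g/L) = √(9.81/12.4) = √0.7911 = 0.8895 rad/s.
f_n = ω_n/(2π) = 0.8895/6.283 = 0.1416 Hz.

0.142 Hz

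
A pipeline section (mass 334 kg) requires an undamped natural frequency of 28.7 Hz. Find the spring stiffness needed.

10900000 N/m

ω_n = 2πf_n = 2π × 28.7 = 180.3 rad/s.
k = m·ω_n² = 334 × 180.3² = 334 × 32520 = 10860000 N/m.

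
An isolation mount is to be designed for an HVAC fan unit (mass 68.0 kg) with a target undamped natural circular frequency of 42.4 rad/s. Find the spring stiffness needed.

122000 N/m

k = m·ω_n² = 68.0 × 42.40² = 68.0 × 1798 = 122200 N/m.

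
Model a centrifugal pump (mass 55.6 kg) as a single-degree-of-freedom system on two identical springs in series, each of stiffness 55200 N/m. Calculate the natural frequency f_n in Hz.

Series springs: 1/k_eq = 2/55200, so k_eq = 55200/2 = 27600 N/m.
ω_n = √(k_eq/m) = √(27600/55.6) = √496.4 = 22.28 rad/s.
f_n = ω_n/(2π) = 22.28/6.283 = 3.546 Hz.

3.55 Hz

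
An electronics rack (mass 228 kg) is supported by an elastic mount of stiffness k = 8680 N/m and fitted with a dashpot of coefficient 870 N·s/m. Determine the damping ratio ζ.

ω_n = √(k/m) = √(8680/228) = 6.170 rad/s.
Critical damping c_c = 2√(k·m) = 2√(8680 × 228) = 2814 N·s/m, so ζ = c/c_c = 870/2814 = 0.3092.

0.309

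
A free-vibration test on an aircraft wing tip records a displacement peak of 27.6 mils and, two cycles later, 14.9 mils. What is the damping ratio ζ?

0.0490

Logarithmic decrement δ = (1/n)·ln(x₀/x_n) = (1/2)·ln(27.6/14.9) = (1/2)·ln(1.852) = 0.3082.
ζ = δ/√(4π² + δ²) = 0.3082/√(39.48 + 0.0950) = 0.3082/6.291 = 0.04900.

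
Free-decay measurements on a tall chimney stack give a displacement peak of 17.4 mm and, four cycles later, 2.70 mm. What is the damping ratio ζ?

0.0739

Logarithmic decrement δ = (1/n)·ln(x₀/x_n) = (1/4)·ln(17.4/2.70) = (1/4)·ln(6.444) = 0.4658.
ζ = δ/√(4π² + δ²) = 0.4658/√(39.48 + 0.217) = 0.4658/6.300 = 0.07393.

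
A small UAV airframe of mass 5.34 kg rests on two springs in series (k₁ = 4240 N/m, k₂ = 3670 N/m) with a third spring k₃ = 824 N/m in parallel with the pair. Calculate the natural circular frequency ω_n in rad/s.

22.9 rad/s

Series pair: k_s = k₁k₂/(k₁+k₂) = (4240)(3670)/(4240 + 3670) = 1967 N/m. In parallel with k₃: k_eq = 1967 + 824 = 2791 N/m.
ω_n = √(k_eq/m) = √(2791/5.34) = √522.7 = 22.86 rad/s.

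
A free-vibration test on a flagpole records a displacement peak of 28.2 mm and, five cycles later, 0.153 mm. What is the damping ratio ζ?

Logarithmic decrement δ = (1/n)·ln(x₀/x_n) = (1/5)·ln(28.2/0.153) = (1/5)·ln(184.3) = 1.043.
ζ = δ/√(4π² + δ²) = 1.043/√(39.48 + 1.09) = 1.043/6.369 = 0.1638.

0.164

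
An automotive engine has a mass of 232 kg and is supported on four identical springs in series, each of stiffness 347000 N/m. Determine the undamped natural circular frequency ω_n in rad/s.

19.3 rad/s

Series springs: 1/k_eq = 4/347000, so k_eq = 347000/4 = 86750 N/m.
ω_n = √(k_eq/m) = √(86750/232) = √373.9 = 19.34 rad/s.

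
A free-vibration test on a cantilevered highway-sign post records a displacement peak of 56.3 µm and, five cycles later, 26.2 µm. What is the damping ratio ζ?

0.0243

Logarithmic decrement δ = (1/n)·ln(x₀/x_n) = (1/5)·ln(56.3/26.2) = (1/5)·ln(2.149) = 0.1530.
ζ = δ/√(4π² + δ²) = 0.1530/√(39.48 + 0.0234) = 0.1530/6.285 = 0.02434.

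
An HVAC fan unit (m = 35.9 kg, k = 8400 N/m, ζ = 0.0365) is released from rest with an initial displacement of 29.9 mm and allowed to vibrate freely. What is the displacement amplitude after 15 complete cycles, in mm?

0.956 mm

Logarithmic decrement δ = 2πζ/√(1 − ζ²) = 2π × 0.03650/√(1 − 0.00133) = 0.2295.
After n cycles, x_n/x₀ = e^(−nδ), so x_15 = 29.9 × e^(−15 × 0.2295) = 29.9 × 0.03199 = 0.9565 mm.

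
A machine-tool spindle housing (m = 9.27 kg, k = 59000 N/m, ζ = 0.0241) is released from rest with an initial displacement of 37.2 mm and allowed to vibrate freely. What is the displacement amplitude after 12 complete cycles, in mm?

6.04 mm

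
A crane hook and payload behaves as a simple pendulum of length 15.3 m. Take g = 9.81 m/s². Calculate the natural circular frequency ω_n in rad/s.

For a simple pendulum ω_n = √(g/L) = √(9.81/15.3) = √0.6412 = 0.8007 rad/s.

0.801 rad/s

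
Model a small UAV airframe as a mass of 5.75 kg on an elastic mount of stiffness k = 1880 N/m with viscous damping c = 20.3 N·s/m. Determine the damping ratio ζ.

ω_n = √(k/m) = √(1880/5.75) = 18.08 rad/s.
Critical damping c_c = 2√(k·m) = 2√(1880 × 5.75) = 207.9 N·s/m, so ζ = c/c_c = 20.3/207.9 = 0.09762.

0.0976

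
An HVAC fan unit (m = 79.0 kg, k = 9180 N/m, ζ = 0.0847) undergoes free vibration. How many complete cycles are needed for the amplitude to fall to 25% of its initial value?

3 cycles

Logarithmic decrement δ = 2πζ/√(1 − ζ²) = 2π × 0.08470/√(1 − 0.00717) = 0.5341.
x_n/x₀ = e^(−nδ) ≤ 0.25; take ln: n ≥ ln(1/0.25)/δ = 1.386/0.5341 = 2.596.
So 3 complete cycles are required.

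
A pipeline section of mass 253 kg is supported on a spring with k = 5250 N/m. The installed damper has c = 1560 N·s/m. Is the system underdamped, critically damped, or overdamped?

c_c = 2√(k·m) = 2305 N·s/m; ζ = c/c_c = 1560/2305 = 0.677.
Since ζ < 1 the system is underdamped.

underdamped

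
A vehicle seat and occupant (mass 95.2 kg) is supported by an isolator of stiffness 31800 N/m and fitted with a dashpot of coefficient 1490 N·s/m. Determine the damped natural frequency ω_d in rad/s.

ω_n = √(k/m) = √(31800/95.2) = 18.28 rad/s.
Critical damping c_c = 2√(k·m) = 2√(31800 × 95.2) = 3480 N·s/m, so ζ = c/c_c = 1490/3480 = 0.4282.
ω_d = ω_n√(1 − ζ²) = 18.28 × √(1 − 0.183) = 16.52 rad/s.

16.5 rad/s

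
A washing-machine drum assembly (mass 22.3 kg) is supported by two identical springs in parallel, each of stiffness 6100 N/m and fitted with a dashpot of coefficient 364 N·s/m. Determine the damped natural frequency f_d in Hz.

3.49 Hz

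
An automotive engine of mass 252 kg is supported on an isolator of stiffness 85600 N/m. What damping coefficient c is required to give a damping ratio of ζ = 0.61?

5670 N·s/m

c_c = 2√(k·m) = 2√(85600 × 252) = 9289 N·s/m.
c = ζ·c_c = 0.61 × 9289 = 5666 N·s/m.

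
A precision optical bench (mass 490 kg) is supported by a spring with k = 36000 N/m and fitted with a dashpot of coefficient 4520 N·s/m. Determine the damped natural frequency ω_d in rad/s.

ω_n = √(k/m) = √(36000/490) = 8.571 rad/s.
Critical damping c_c = 2√(k·m) = 2√(36000 × 490) = 8400 N·s/m, so ζ = c/c_c = 4520/8400 = 0.5381.
ω_d = ω_n√(1 − ζ²) = 8.571 × √(1 − 0.290) = 7.225 rad/s.

7.22 rad/s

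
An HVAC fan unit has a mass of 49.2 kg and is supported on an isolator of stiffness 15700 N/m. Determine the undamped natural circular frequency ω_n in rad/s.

ω_n = √(k/m) = √(15700/49.2) = √319.1 = 17.86 rad/s.

17.9 rad/s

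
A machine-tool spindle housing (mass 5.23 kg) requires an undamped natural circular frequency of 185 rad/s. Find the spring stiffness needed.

179000 N/m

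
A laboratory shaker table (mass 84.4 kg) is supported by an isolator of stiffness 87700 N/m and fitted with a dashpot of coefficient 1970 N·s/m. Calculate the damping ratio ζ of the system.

0.362

ω_n = √(k/m) = √(87700/84.4) = 32.24 rad/s.
Critical damping c_c = 2√(k·m) = 2√(87700 × 84.4) = 5441 N·s/m, so ζ = c/c_c = 1970/5441 = 0.3620.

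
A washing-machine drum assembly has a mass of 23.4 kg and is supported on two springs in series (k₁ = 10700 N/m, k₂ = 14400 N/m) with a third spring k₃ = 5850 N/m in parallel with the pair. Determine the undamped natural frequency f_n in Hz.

Series pair: k_s = k₁k₂/(k₁+k₂) = (10700)(14400)/(10700 + 14400) = 6139 N/m. In parallel with k₃: k_eq = 6139 + 5850 = 11990 N/m.
ω_n = √(k_eq/m) = √(11990/23.4) = √512.3 = 22.63 rad/s.
f_n = ω_n/(2π) = 22.63/6.283 = 3.602 Hz.

3.60 Hz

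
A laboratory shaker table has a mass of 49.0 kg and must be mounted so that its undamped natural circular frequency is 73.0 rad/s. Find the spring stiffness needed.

261000 N/m

k = m·ω_n² = 49.0 × 73.00² = 49.0 × 5329 = 261100 N/m.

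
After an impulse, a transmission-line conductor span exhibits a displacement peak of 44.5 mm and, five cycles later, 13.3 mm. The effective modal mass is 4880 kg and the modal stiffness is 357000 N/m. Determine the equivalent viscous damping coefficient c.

3210 N·s/m

Logarithmic decrement δ = (1/n)·ln(x₀/x_n) = (1/5)·ln(44.5/13.3) = (1/5)·ln(3.346) = 0.2415.
ζ = δ/√(4π² + δ²) = 0.2415/√(39.48 + 0.0583) = 0.2415/6.288 = 0.03841.
c = ζ · 2√(km) = 0.03841 × 2√(357000 × 4880) = 0.03841 × 83480 = 3207 N·s/m.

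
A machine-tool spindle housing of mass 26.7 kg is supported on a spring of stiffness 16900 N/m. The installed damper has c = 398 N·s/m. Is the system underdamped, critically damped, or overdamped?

underdamped

c_c = 2√(k·m) = 1343 N·s/m; ζ = c/c_c = 398/1343 = 0.296.
Since ζ < 1 the system is underdamped.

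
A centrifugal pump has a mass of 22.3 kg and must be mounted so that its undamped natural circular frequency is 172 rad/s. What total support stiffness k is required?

k = m·ω_n² = 22.3 × 172.0² = 22.3 × 29580 = 659700 N/m.

660000 N/m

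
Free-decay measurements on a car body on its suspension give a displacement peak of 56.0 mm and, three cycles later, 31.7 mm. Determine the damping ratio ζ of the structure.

Logarithmic decrement δ = (1/n)·ln(x₀/x_n) = (1/3)·ln(56.0/31.7) = (1/3)·ln(1.767) = 0.1897.
ζ = δ/√(4π² + δ²) = 0.1897/√(39.48 + 0.0360) = 0.1897/6.286 = 0.03017.

0.0302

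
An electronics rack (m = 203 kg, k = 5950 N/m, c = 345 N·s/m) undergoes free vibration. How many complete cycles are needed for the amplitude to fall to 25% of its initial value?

2 cycles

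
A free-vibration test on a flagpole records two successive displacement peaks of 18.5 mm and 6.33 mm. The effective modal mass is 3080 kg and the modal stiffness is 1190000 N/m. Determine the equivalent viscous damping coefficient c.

20400 N·s/m

Logarithmic decrement δ = (1/n)·ln(x₀/x_n) = (1/1)·ln(18.5/6.33) = (1/1)·ln(2.923) = 1.072.
ζ = δ/√(4π² + δ²) = 1.072/√(39.48 + 1.15) = 1.072/6.374 = 0.1683.
c = ζ · 2√(km) = 0.1683 × 2√(1190000 × 3080) = 0.1683 × 121100 = 20370 N·s/m.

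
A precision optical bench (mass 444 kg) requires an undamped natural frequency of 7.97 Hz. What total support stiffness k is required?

1110000 N/m

ω_n = 2πf_n = 2π × 7.97 = 50.08 rad/s.
k = m·ω_n² = 444 × 50.08² = 444 × 2508 = 1113000 N/m.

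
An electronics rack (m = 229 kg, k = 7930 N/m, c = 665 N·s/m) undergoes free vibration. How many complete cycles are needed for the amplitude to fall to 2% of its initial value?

3 cycles

ζ = c/(2√(km)) = 665/(2√(7930 × 229)) = 665/2695 = 0.2467.
Logarithmic decrement δ = 2πζ/√(1 − ζ²) = 2π × 0.2467/√(1 − 0.0609) = 1.600.
x_n/x₀ = e^(−nδ) ≤ 0.02; take ln: n ≥ ln(1/0.02)/δ = 3.912/1.600 = 2.445.
So 3 complete cycles are required.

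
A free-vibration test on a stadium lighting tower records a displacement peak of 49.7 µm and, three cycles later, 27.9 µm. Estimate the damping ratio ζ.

0.0306

Logarithmic decrement δ = (1/n)·ln(x₀/x_n) = (1/3)·ln(49.7/27.9) = (1/3)·ln(1.781) = 0.1925.
ζ = δ/√(4π² + δ²) = 0.1925/√(39.48 + 0.0370) = 0.1925/6.286 = 0.03062.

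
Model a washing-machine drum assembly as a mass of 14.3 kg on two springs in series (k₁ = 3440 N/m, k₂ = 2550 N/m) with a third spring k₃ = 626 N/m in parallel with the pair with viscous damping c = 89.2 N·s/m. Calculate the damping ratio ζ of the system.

Series pair: k_s = k₁k₂/(k₁+k₂) = (3440)(2550)/(3440 + 2550) = 1464 N/m. In parallel with k₃: k_eq = 1464 + 626 = 2090 N/m.
ω_n = √(k_eq/m) = √(2090/14.3) = 12.09 rad/s.
Critical damping c_c = 2√(k_eq·m) = 2√(2090 × 14.3) = 345.8 N·s/m, so ζ = c/c_c = 89.2/345.8 = 0.2580.

0.258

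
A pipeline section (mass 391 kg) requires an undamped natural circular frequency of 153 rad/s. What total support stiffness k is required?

k = m·ω_n² = 391 × 153.0² = 391 × 23410 = 9153000 N/m.

9150000 N/m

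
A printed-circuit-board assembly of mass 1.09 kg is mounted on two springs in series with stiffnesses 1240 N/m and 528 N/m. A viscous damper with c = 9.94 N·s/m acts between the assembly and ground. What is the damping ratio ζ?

0.247

Series springs: 1/k_eq = 1/1240 + 1/528 = 0.002700, so k_eq = 370.3 N/m.
ω_n = √(k_eq/m) = √(370.3/1.09) = 18.43 rad/s.
Critical damping c_c = 2√(k_eq·m) = 2√(370.3 × 1.09) = 40.18 N·s/m, so ζ = c/c_c = 9.94/40.18 = 0.2474.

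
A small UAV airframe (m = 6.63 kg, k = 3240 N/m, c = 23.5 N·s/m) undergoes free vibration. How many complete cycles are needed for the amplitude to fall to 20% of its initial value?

4 cycles

ζ = c/(2√(km)) = 23.5/(2√(3240 × 6.63)) = 23.5/293.1 = 0.08017.
Logarithmic decrement δ = 2πζ/√(1 − ζ²) = 2π × 0.08017/√(1 − 0.00643) = 0.5053.
x_n/x₀ = e^(−nδ) ≤ 0.2; take ln: n ≥ ln(1/0.2)/δ = 1.609/0.5053 = 3.185.
So 4 complete cycles are required.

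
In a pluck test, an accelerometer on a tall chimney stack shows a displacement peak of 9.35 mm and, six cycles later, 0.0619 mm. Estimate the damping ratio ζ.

0.132

Logarithmic decrement δ = (1/n)·ln(x₀/x_n) = (1/6)·ln(9.35/0.0619) = (1/6)·ln(151.1) = 0.8363.
ζ = δ/√(4π² + δ²) = 0.8363/√(39.48 + 0.699) = 0.8363/6.339 = 0.1319.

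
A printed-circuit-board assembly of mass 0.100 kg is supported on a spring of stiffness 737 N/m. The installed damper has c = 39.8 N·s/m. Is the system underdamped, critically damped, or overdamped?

c_c = 2√(k·m) = 17.17 N·s/m; ζ = c/c_c = 39.8/17.17 = 2.32.
Since ζ > 1 the system is overdamped.

overdamped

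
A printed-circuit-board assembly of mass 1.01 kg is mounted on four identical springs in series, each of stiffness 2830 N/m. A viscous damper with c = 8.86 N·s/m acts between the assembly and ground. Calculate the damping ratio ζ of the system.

Series springs: 1/k_eq = 4/2830, so k_eq = 2830/4 = 707.5 N/m.
ω_n = √(k_eq/m) = √(707.5/1.01) = 26.47 rad/s.
Critical damping c_c = 2√(k_eq·m) = 2√(707.5 × 1.01) = 53.46 N·s/m, so ζ = c/c_c = 8.86/53.46 = 0.1657.

0.166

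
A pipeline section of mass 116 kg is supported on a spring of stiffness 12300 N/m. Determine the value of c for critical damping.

2390 N·s/m

c_c = 2√(k·m) = 2√(12300 × 116) = 2 × 1194 = 2389 N·s/m.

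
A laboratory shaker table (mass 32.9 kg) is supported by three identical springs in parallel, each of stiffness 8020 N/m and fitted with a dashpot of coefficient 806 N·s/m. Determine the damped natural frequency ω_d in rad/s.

Parallel springs add: k_eq = 3 × 8020 = 24060 N/m.
ω_n = √(k_eq/m) = √(24060/32.9) = 27.04 rad/s.
Critical damping c_c = 2√(k_eq·m) = 2√(24060 × 32.9) = 1779 N·s/m, so ζ = c/c_c = 806/1779 = 0.4530.
ω_d = ω_n√(1 − ζ²) = 27.04 × √(1 − 0.205) = 24.11 rad/s.

24.1 rad/s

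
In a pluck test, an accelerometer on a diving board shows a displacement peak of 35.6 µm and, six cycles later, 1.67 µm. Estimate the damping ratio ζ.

0.0809

Logarithmic decrement δ = (1/n)·ln(x₀/x_n) = (1/6)·ln(35.6/1.67) = (1/6)·ln(21.32) = 0.5099.
ζ = δ/√(4π² + δ²) = 0.5099/√(39.48 + 0.260) = 0.5099/6.304 = 0.08089.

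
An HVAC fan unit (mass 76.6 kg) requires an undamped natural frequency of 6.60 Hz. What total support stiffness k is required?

ω_n = 2πf_n = 2π × 6.60 = 41.47 rad/s.
k = m·ω_n² = 76.6 × 41.47² = 76.6 × 1720 = 131700 N/m.

132000 N/m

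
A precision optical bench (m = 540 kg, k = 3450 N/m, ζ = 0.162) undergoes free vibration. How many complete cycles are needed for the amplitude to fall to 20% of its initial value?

2 cycles

Logarithmic decrement δ = 2πζ/√(1 − ζ²) = 2π × 0.1620/√(1 − 0.0262) = 1.032.
x_n/x₀ = e^(−nδ) ≤ 0.2; take ln: n ≥ ln(1/0.2)/δ = 1.609/1.032 = 1.560.
So 2 complete cycles are required.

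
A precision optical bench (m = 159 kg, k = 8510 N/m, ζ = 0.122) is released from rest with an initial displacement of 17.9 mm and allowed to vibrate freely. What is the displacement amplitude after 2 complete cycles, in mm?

3.82 mm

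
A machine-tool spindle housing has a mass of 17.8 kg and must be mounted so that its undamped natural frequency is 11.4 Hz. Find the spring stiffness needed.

ω_n = 2πf_n = 2π × 11.4 = 71.63 rad/s.
k = m·ω_n² = 17.8 × 71.63² = 17.8 × 5131 = 91320 N/m.

91300 N/m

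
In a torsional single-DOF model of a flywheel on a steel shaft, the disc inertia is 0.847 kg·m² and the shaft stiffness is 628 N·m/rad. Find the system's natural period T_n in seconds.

ω_n = √(k_t/J) = √(628/0.847) = √741.4 = 27.23 rad/s.
T_n = 2π/ω_n = 6.283/27.23 = 0.2308 s.

0.231 s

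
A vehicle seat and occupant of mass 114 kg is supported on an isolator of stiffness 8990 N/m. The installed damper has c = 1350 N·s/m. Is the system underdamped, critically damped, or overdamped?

underdamped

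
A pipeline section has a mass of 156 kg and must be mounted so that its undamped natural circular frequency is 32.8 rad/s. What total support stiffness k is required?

k = m·ω_n² = 156 × 32.80² = 156 × 1076 = 167800 N/m.

168000 N/m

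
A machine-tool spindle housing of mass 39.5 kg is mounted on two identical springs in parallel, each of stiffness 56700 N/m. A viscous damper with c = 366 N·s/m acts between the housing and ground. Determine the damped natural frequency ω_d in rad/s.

Parallel springs add: k_eq = 2 × 56700 = 113400 N/m.
ω_n = √(k_eq/m) = √(113400/39.5) = 53.58 rad/s.
Critical damping c_c = 2√(k_eq·m) = 2√(113400 × 39.5) = 4233 N·s/m, so ζ = c/c_c = 366/4233 = 0.08647.
ω_d = ω_n√(1 − ζ²) = 53.58 × √(1 − 0.00748) = 53.38 rad/s.

53.4 rad/s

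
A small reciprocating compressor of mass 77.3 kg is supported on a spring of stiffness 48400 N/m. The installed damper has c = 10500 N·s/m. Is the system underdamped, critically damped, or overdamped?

overdamped

c_c = 2√(k·m) = 3868 N·s/m; ζ = c/c_c = 10500/3868 = 2.71.
Since ζ > 1 the system is overdamped.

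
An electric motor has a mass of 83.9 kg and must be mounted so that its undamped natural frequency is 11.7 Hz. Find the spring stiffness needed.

453000 N/m

ω_n = 2πf_n = 2π × 11.7 = 73.51 rad/s.
k = m·ω_n² = 83.9 × 73.51² = 83.9 × 5404 = 453400 N/m.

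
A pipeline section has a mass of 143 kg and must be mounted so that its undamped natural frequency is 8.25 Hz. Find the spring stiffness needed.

384000 N/m

ω_n = 2πf_n = 2π × 8.25 = 51.84 rad/s.
k = m·ω_n² = 143 × 51.84² = 143 × 2687 = 384200 N/m.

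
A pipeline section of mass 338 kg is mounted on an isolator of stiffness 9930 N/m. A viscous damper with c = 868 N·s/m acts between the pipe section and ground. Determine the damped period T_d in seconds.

ω_n = √(k/m) = √(9930/338) = 5.420 rad/s.
Critical damping c_c = 2√(k·m) = 2√(9930 × 338) = 3664 N·s/m, so ζ = c/c_c = 868/3664 = 0.2369.
ω_d = ω_n√(1 − ζ²) = 5.420 × √(1 − 0.0561) = 5.266 rad/s.
T_d = 2π/ω_d = 1.193 s.

1.19 s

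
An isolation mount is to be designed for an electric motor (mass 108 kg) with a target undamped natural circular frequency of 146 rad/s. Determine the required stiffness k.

k = m·ω_n² = 108 × 146.0² = 108 × 21320 = 2302000 N/m.

2300000 N/m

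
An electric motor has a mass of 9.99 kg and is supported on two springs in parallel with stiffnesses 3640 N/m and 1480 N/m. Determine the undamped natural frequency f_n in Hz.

3.60 Hz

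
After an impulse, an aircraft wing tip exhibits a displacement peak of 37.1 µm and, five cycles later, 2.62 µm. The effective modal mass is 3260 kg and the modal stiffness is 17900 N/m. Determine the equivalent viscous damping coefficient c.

1280 N·s/m

Logarithmic decrement δ = (1/n)·ln(x₀/x_n) = (1/5)·ln(37.1/2.62) = (1/5)·ln(14.16) = 0.5301.
ζ = δ/√(4π² + δ²) = 0.5301/√(39.48 + 0.281) = 0.5301/6.306 = 0.08407.
c = ζ · 2√(km) = 0.08407 × 2√(17900 × 3260) = 0.08407 × 15280 = 1284 N·s/m.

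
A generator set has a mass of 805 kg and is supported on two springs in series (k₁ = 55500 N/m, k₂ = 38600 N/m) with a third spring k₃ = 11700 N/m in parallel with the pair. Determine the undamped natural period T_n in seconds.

0.960 s

Series pair: k_s = k₁k₂/(k₁+k₂) = (55500)(38600)/(55500 + 38600) = 22770 N/m. In parallel with k₃: k_eq = 22770 + 11700 = 34470 N/m.
ω_n = √(k_eq/m) = √(34470/805) = √42.82 = 6.543 rad/s.
T_n = 2π/ω_n = 6.283/6.543 = 0.9602 s.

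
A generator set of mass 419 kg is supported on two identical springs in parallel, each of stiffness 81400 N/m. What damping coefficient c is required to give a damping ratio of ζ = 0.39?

6440 N·s/m

Parallel springs add: k_eq = 2 × 81400 = 162800 N/m.
c_c = 2√(k_eq·m) = 2√(162800 × 419) = 16520 N·s/m.
c = ζ·c_c = 0.39 × 16520 = 6442 N·s/m.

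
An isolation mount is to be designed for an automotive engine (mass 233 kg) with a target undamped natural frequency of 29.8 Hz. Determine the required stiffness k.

8170000 N/m

ω_n = 2πf_n = 2π × 29.8 = 187.2 rad/s.
k = m·ω_n² = 233 × 187.2² = 233 × 35060 = 8169000 N/m.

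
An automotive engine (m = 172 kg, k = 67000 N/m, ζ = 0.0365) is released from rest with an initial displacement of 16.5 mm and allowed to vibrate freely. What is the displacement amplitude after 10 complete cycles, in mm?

Logarithmic decrement δ = 2πζ/√(1 − ζ²) = 2π × 0.03650/√(1 − 0.00133) = 0.2295.
After n cycles, x_n/x₀ = e^(−nδ), so x_10 = 16.5 × e^(−10 × 0.2295) = 16.5 × 0.1008 = 1.663 mm.

1.66 mm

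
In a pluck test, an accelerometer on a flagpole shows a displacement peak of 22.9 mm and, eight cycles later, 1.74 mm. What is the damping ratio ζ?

0.0512

Logarithmic decrement δ = (1/n)·ln(x₀/x_n) = (1/8)·ln(22.9/1.74) = (1/8)·ln(13.16) = 0.3222.
ζ = δ/√(4π² + δ²) = 0.3222/√(39.48 + 0.104) = 0.3222/6.291 = 0.05121.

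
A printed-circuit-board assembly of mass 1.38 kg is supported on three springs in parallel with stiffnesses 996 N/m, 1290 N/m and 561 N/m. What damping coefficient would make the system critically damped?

Parallel springs add: k_eq = 996 + 1290 + 561 = 2847 N/m.
c_c = 2√(k_eq·m) = 2√(2847 × 1.38) = 2 × 62.68 = 125.4 N·s/m.

125 N·s/m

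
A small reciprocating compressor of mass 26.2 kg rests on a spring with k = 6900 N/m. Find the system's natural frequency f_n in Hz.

2.58 Hz

ω_n = √(k/m) = √(6900/26.2) = √263.4 = 16.23 rad/s.
f_n = ω_n/(2π) = 16.23/6.283 = 2.583 Hz.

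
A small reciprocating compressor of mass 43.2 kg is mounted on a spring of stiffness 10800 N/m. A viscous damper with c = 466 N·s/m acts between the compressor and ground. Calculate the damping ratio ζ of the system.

ω_n = √(k/m) = √(10800/43.2) = 15.81 rad/s.
Critical damping c_c = 2√(k·m) = 2√(10800 × 43.2) = 1366 N·s/m, so ζ = c/c_c = 466/1366 = 0.3411.

0.341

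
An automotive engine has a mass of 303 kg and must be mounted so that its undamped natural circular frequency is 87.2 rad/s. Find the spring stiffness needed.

2300000 N/m

k = m·ω_n² = 303 × 87.20² = 303 × 7604 = 2304000 N/m.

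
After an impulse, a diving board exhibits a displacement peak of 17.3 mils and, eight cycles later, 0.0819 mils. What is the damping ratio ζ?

Logarithmic decrement δ = (1/n)·ln(x₀/x_n) = (1/8)·ln(17.3/0.0819) = (1/8)·ln(211.2) = 0.6691.
ζ = δ/√(4π² + δ²) = 0.6691/√(39.48 + 0.448) = 0.6691/6.319 = 0.1059.

0.106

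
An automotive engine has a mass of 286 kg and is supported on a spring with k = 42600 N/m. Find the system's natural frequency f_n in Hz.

1.94 Hz

ω_n = √(k/m) = √(42600/286) = √149.0 = 12.20 rad/s.
f_n = ω_n/(2π) = 12.20/6.283 = 1.942 Hz.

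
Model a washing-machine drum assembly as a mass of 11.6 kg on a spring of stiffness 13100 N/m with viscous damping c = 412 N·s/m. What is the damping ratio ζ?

0.528

ω_n = √(k/m) = √(13100/11.6) = 33.61 rad/s.
Critical damping c_c = 2√(k·m) = 2√(13100 × 11.6) = 779.6 N·s/m, so ζ = c/c_c = 412/779.6 = 0.5284.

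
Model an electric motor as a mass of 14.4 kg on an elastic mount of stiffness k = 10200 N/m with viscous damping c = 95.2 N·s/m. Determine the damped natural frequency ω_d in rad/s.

26.4 rad/s

ω_n = √(k/m) = √(10200/14.4) = 26.61 rad/s.
Critical damping c_c = 2√(k·m) = 2√(10200 × 14.4) = 766.5 N·s/m, so ζ = c/c_c = 95.2/766.5 = 0.1242.
ω_d = ω_n√(1 − ζ²) = 26.61 × √(1 − 0.0154) = 26.41 rad/s.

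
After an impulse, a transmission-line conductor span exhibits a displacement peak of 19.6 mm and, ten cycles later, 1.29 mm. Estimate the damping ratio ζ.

Logarithmic decrement δ = (1/n)·ln(x₀/x_n) = (1/10)·ln(19.6/1.29) = (1/10)·ln(15.19) = 0.2721.
ζ = δ/√(4π² + δ²) = 0.2721/√(39.48 + 0.0740) = 0.2721/6.289 = 0.04326.

0.0433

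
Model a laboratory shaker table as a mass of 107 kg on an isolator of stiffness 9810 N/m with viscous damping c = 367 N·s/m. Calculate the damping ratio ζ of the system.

0.179

ω_n = √(k/m) = √(9810/107) = 9.575 rad/s.
Critical damping c_c = 2√(k·m) = 2√(9810 × 107) = 2049 N·s/m, so ζ = c/c_c = 367/2049 = 0.1791.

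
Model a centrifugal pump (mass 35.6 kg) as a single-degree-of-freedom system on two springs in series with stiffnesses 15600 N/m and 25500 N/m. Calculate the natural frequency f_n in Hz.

2.62 Hz

Series springs: 1/k_eq = 1/15600 + 1/25500 = 0.0001033, so k_eq = 9679 N/m.
ω_n = √(k_eq/m) = √(9679/35.6) = √271.9 = 16.49 rad/s.
f_n = ω_n/(2π) = 16.49/6.283 = 2.624 Hz.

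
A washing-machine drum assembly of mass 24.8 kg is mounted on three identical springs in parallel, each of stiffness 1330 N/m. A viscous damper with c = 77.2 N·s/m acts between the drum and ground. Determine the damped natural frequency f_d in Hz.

2.00 Hz

Parallel springs add: k_eq = 3 × 1330 = 3990 N/m.
ω_n = √(k_eq/m) = √(3990/24.8) = 12.68 rad/s.
Critical damping c_c = 2√(k_eq·m) = 2√(3990 × 24.8) = 629.1 N·s/m, so ζ = c/c_c = 77.2/629.1 = 0.1227.
ω_d = ω_n√(1 − ζ²) = 12.68 × √(1 − 0.0151) = 12.59 rad/s.
f_d = ω_d/(2π) = 2.003 Hz.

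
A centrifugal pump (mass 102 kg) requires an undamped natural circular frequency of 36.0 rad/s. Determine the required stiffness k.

132000 N/m

k = m·ω_n² = 102 × 36.00² = 102 × 1296 = 132200 N/m.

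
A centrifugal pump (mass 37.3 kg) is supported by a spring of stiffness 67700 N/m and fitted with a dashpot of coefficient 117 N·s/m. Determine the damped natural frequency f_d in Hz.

6.78 Hz

ω_n = √(k/m) = √(67700/37.3) = 42.60 rad/s.
Critical damping c_c = 2√(k·m) = 2√(67700 × 37.3) = 3178 N·s/m, so ζ = c/c_c = 117/3178 = 0.03681.
ω_d = ω_n√(1 − ζ²) = 42.60 × √(1 − 0.00136) = 42.57 rad/s.
f_d = ω_d/(2π) = 6.776 Hz.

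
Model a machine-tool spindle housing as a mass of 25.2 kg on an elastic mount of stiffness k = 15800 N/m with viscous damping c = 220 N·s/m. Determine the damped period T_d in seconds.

0.255 s

ω_n = √(k/m) = √(15800/25.2) = 25.04 rad/s.
Critical damping c_c = 2√(k·m) = 2√(15800 × 25.2) = 1262 N·s/m, so ζ = c/c_c = 220/1262 = 0.1743.
ω_d = ω_n√(1 − ζ²) = 25.04 × √(1 − 0.0304) = 24.66 rad/s.
T_d = 2π/ω_d = 0.2548 s.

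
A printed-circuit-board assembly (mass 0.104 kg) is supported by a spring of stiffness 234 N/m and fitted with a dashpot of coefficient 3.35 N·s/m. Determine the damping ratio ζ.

ω_n = √(k/m) = √(234.0/0.104) = 47.43 rad/s.
Critical damping c_c = 2√(k·m) = 2√(234.0 × 0.104) = 9.866 N·s/m, so ζ = c/c_c = 3.35/9.866 = 0.3395.

0.340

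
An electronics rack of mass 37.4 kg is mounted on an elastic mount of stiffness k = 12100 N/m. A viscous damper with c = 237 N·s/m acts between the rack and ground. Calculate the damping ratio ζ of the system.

ω_n = √(k/m) = √(12100/37.4) = 17.99 rad/s.
Critical damping c_c = 2√(k·m) = 2√(12100 × 37.4) = 1345 N·s/m, so ζ = c/c_c = 237/1345 = 0.1762.

0.176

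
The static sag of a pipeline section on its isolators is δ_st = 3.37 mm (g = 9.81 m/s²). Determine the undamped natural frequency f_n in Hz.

ω_n = √(g/δ_st) = √(9.81/0.00337) = √2911 = 53.95 rad/s.
f_n = ω_n/(2π) = 53.95/6.283 = 8.587 Hz.

8.59 Hz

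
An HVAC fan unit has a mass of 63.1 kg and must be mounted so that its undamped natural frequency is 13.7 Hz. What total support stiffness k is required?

ω_n = 2πf_n = 2π × 13.7 = 86.08 rad/s.
k = m·ω_n² = 63.1 × 86.08² = 63.1 × 7410 = 467600 N/m.

468000 N/m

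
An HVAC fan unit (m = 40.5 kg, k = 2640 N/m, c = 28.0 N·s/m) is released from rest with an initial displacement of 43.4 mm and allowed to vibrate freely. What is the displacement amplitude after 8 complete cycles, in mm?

5.03 mm

ζ = c/(2√(km)) = 28.0/(2√(2640 × 40.5)) = 28.0/654.0 = 0.04282.
Logarithmic decrement δ = 2πζ/√(1 − ζ²) = 2π × 0.04282/√(1 − 0.00183) = 0.2693.
After n cycles, x_n/x₀ = e^(−nδ), so x_8 = 43.4 × e^(−8 × 0.2693) = 43.4 × 0.1160 = 5.035 mm.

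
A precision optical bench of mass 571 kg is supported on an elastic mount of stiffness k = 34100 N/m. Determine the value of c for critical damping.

c_c = 2√(k·m) = 2√(34100 × 571) = 2 × 4413 = 8825 N·s/m.

8830 N·s/m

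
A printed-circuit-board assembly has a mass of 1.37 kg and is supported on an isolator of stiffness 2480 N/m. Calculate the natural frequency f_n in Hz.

6.77 Hz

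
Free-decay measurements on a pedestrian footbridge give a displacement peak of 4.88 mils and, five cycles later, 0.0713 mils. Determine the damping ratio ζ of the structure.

0.133

Logarithmic decrement δ = (1/n)·ln(x₀/x_n) = (1/5)·ln(4.88/0.0713) = (1/5)·ln(68.44) = 0.8452.
ζ = δ/√(4π² + δ²) = 0.8452/√(39.48 + 0.714) = 0.8452/6.340 = 0.1333.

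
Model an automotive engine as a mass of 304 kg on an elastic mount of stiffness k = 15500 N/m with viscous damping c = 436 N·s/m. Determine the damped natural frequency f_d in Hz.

1.13 Hz

ω_n = √(k/m) = √(15500/304) = 7.141 rad/s.
Critical damping c_c = 2√(k·m) = 2√(15500 × 304) = 4341 N·s/m, so ζ = c/c_c = 436/4341 = 0.1004.
ω_d = ω_n√(1 − ζ²) = 7.141 × √(1 − 0.0101) = 7.104 rad/s.
f_d = ω_d/(2π) = 1.131 Hz.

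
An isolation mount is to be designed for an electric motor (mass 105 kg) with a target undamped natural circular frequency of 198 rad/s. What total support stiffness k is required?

k = m·ω_n² = 105 × 198.0² = 105 × 39200 = 4116000 N/m.

4120000 N/m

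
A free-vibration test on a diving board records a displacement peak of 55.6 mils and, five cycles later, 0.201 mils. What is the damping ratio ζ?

Logarithmic decrement δ = (1/n)·ln(x₀/x_n) = (1/5)·ln(55.6/0.201) = (1/5)·ln(276.6) = 1.125.
ζ = δ/√(4π² + δ²) = 1.125/√(39.48 + 1.26) = 1.125/6.383 = 0.1762.

0.176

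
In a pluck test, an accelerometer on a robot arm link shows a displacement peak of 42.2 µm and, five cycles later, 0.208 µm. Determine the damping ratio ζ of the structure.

0.167

Logarithmic decrement δ = (1/n)·ln(x₀/x_n) = (1/5)·ln(42.2/0.208) = (1/5)·ln(202.9) = 1.063.
ζ = δ/√(4π² + δ²) = 1.063/√(39.48 + 1.13) = 1.063/6.372 = 0.1667.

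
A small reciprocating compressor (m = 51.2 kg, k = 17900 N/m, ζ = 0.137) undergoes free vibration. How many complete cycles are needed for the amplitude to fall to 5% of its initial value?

Logarithmic decrement δ = 2πζ/√(1 − ζ²) = 2π × 0.1370/√(1 − 0.0188) = 0.8690.
x_n/x₀ = e^(−nδ) ≤ 0.05; take ln: n ≥ ln(1/0.05)/δ = 2.996/0.8690 = 3.447.
So 4 complete cycles are required.

4 cycles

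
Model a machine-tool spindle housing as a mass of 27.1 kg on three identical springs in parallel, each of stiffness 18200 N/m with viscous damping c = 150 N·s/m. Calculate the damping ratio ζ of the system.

0.0617

Parallel springs add: k_eq = 3 × 18200 = 54600 N/m.
ω_n = √(k_eq/m) = √(54600/27.1) = 44.89 rad/s.
Critical damping c_c = 2√(k_eq·m) = 2√(54600 × 27.1) = 2433 N·s/m, so ζ = c/c_c = 150/2433 = 0.06166.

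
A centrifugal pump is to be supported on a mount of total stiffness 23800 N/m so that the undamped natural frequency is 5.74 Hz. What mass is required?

18.3 kg

ω_n = 2πf_n = 2π × 5.74 = 36.07 rad/s.
m = k/ω_n² = 23800/36.07² = 23800/1301 = 18.30 kg.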